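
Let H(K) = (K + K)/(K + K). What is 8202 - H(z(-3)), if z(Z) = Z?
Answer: 8201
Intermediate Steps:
H(K) = 1 (H(K) = (2*K)/((2*K)) = (2*K)*(1/(2*K)) = 1)
8202 - H(z(-3)) = 8202 - 1*1 = 8202 - 1 = 8201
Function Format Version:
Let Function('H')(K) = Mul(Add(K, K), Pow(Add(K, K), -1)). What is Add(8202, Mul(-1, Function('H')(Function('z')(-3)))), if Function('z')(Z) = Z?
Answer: 8201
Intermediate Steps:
Function('H')(K) = 1 (Function('H')(K) = Mul(Mul(2, K), Pow(Mul(2, K), -1)) = Mul(Mul(2, K), Mul(Rational(1, 2), Pow(K, -1))) = 1)
Add(8202, Mul(-1, Function('H')(Function('z')(-3)))) = Add(8202, Mul(-1, 1)) = Add(8202, -1) = 8201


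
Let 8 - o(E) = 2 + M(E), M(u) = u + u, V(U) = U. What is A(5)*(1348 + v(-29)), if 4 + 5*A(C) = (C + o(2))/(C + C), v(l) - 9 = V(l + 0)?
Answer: -21912/25 ≈ -876.48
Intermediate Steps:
M(u) = 2*u
o(E) = 6 - 2*E (o(E) = 8 - (2 + 2*E) = 8 + (-2 - 2*E) = 6 - 2*E)
v(l) = 9 + l (v(l) = 9 + (l + 0) = 9 + l)
A(C) = -⅘ + (2 + C)/(10*C) (A(C) = -⅘ + ((C + (6 - 2*2))/(C + C))/5 = -⅘ + ((C + (6 - 4))/((2*C)))/5 = -⅘ + ((C + 2)*(1/(2*C)))/5 = -⅘ + ((2 + C)*(1/(2*C)))/5 = -⅘ + ((2 + C)/(2*C))/5 = -⅘ + (2 + C)/(10*C))
A(5)*(1348 + v(-29)) = ((⅒)*(2 - 7*5)/5)*(1348 + (9 - 29)) = ((⅒)*(⅕)*(2 - 35))*(1348 - 20) = ((⅒)*(⅕)*(-33))*1328 = -33/50*1328 = -21912/25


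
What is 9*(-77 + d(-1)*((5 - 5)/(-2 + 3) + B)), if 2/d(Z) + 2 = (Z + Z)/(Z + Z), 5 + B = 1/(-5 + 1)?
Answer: -1197/2 ≈ -598.50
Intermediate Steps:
B = -21/4 (B = -5 + 1/(-5 + 1) = -5 + 1/(-4) = -5 - 1/4 = -21/4 ≈ -5.2500)
d(Z) = -2 (d(Z) = 2/(-2 + (Z + Z)/(Z + Z)) = 2/(-2 + (2*Z)/((2*Z))) = 2/(-2 + (2*Z)*(1/(2*Z))) = 2/(-2 + 1) = 2/(-1) = 2*(-1) = -2)
9*(-77 + d(-1)*((5 - 5)/(-2 + 3) + B)) = 9*(-77 - 2*((5 - 5)/(-2 + 3) - 21/4)) = 9*(-77 - 2*(0/1 - 21/4)) = 9*(-77 - 2*(0*1 - 21/4)) = 9*(-77 - 2*(0 - 21/4)) = 9*(-77 - 2*(-21/4)) = 9*(-77 + 21/2) = 9*(-133/2) = -1197/2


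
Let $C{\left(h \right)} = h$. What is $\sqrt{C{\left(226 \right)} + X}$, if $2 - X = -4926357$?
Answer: $\sqrt{4926585} \approx 2219.6$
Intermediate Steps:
$X = 4926359$ ($X = 2 - -4926357 = 2 + 4926357 = 4926359$)
$\sqrt{C{\left(226 \right)} + X} = \sqrt{226 + 4926359} = \sqrt{4926585}$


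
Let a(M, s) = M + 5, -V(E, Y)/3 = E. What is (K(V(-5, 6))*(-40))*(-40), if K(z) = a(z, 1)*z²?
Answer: 7200000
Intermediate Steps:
V(E, Y) = -3*E
a(M, s) = 5 + M
K(z) = z²*(5 + z) (K(z) = (5 + z)*z² = z²*(5 + z))
(K(V(-5, 6))*(-40))*(-40) = (((-3*(-5))²*(5 - 3*(-5)))*(-40))*(-40) = ((15²*(5 + 15))*(-40))*(-40) = ((225*20)*(-40))*(-40) = (4500*(-40))*(-40) = -180000*(-40) = 7200000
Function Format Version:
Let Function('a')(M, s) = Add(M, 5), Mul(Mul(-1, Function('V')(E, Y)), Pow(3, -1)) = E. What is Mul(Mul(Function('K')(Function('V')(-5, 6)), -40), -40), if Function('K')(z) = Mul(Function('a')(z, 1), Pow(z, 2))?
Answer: 7200000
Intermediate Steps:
Function('V')(E, Y) = Mul(-3, E)
Function('a')(M, s) = Add(5, M)
Function('K')(z) = Mul(Pow(z, 2), Add(5, z)) (Function('K')(z) = Mul(Add(5, z), Pow(z, 2)) = Mul(Pow(z, 2), Add(5, z)))
Mul(Mul(Function('K')(Function('V')(-5, 6)), -40), -40) = Mul(Mul(Mul(Pow(Mul(-3, -5), 2), Add(5, Mul(-3, -5))), -40), -40) = Mul(Mul(Mul(Pow(15, 2), Add(5, 15)), -40), -40) = Mul(Mul(Mul(225, 20), -40), -40) = Mul(Mul(4500, -40), -40) = Mul(-180000, -40) = 7200000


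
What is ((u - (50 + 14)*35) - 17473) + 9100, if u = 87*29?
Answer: -8090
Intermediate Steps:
u = 2523
((u - (50 + 14)*35) - 17473) + 9100 = ((2523 - (50 + 14)*35) - 17473) + 9100 = ((2523 - 64*35) - 17473) + 9100 = ((2523 - 1*2240) - 17473) + 9100 = ((2523 - 2240) - 17473) + 9100 = (283 - 17473) + 9100 = -17190 + 9100 = -8090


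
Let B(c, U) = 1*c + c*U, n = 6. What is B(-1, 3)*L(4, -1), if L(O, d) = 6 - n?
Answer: 0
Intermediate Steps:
B(c, U) = c + U*c
L(O, d) = 0 (L(O, d) = 6 - 1*6 = 6 - 6 = 0)
B(-1, 3)*L(4, -1) = -(1 + 3)*0 = -1*4*0 = -4*0 = 0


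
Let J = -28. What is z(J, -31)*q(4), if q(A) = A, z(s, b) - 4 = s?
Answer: -96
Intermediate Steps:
z(s, b) = 4 + s
z(J, -31)*q(4) = (4 - 28)*4 = -24*4 = -96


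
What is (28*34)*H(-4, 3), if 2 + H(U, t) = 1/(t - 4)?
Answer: -2856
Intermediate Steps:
H(U, t) = -2 + 1/(-4 + t) (H(U, t) = -2 + 1/(t - 4) = -2 + 1/(-4 + t))
(28*34)*H(-4, 3) = (28*34)*((9 - 2*3)/(-4 + 3)) = 952*((9 - 6)/(-1)) = 952*(-1*3) = 952*(-3) = -2856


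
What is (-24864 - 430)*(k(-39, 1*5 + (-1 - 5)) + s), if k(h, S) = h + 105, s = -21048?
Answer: 530718708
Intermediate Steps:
k(h, S) = 105 + h
(-24864 - 430)*(k(-39, 1*5 + (-1 - 5)) + s) = (-24864 - 430)*((105 - 39) - 21048) = -25294*(66 - 21048) = -25294*(-20982) = 530718708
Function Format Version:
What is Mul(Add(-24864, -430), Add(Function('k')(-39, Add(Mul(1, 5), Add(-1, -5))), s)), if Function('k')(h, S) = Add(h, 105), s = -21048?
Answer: 530718708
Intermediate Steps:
Function('k')(h, S) = Add(105, h)
Mul(Add(-24864, -430), Add(Function('k')(-39, Add(Mul(1, 5), Add(-1, -5))), s)) = Mul(Add(-24864, -430), Add(Add(105, -39), -21048)) = Mul(-25294, Add(66, -21048)) = Mul(-25294, -20982) = 530718708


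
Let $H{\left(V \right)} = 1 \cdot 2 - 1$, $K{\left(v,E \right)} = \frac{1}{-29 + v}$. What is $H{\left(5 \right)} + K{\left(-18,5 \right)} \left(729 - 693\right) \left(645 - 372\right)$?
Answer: $- \frac{9781}{47} \approx -208.11$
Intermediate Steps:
$H{\left(V \right)} = 1$ ($H{\left(V \right)} = 2 - 1 = 1$)
$H{\left(5 \right)} + K{\left(-18,5 \right)} \left(729 - 693\right) \left(645 - 372\right) = 1 + \frac{\left(729 - 693\right) \left(645 - 372\right)}{-29 - 18} = 1 + \frac{36 \cdot 273}{-47} = 1 - \frac{9828}{47} = - \frac{9781}{47}$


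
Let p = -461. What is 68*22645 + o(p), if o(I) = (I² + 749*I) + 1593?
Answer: 1408685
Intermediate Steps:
o(I) = 1593 + I² + 749*I
68*22645 + o(p) = 68*22645 + (1593 + (-461)² + 749*(-461)) = 1539860 + (1593 + 212521 - 345289) = 1539860 - 131175 = 1408685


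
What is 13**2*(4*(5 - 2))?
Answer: 2028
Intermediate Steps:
13**2*(4*(5 - 2)) = 169*(4*3) = 169*12 = 2028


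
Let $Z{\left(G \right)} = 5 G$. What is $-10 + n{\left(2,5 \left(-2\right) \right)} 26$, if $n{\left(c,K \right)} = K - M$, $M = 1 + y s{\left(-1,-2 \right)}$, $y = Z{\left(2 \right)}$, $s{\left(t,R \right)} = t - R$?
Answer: $-556$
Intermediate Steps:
$y = 10$ ($y = 5 \cdot 2 = 10$)
$M = 11$ ($M = 1 + 10 \left(-1 - -2\right) = 1 + 10 \left(-1 + 2\right) = 1 + 10 \cdot 1 = 1 + 10 = 11$)
$n{\left(c,K \right)} = -11 + K$ ($n{\left(c,K \right)} = K - 11 = -11 + K$)
$-10 + n{\left(2,5 \left(-2\right) \right)} 26 = -10 + \left(-11 + 5 \left(-2\right)\right) 26 = -10 + \left(-11 - 10\right) 26 = -10 - 546 = -556$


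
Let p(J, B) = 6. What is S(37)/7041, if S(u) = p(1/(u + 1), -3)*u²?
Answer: 2738/2347 ≈ 1.1666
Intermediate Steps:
S(u) = 6*u²
S(37)/7041 = (6*37²)/7041 = (6*1369)*(1/7041) = 8214*(1/7041) = 2738/2347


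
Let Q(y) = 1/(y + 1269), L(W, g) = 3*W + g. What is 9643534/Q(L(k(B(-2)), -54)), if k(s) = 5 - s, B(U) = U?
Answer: 11919408024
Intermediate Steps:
L(W, g) = g + 3*W
Q(y) = 1/(1269 + y)
9643534/Q(L(k(B(-2)), -54)) = 9643534/(1/(1269 + (-54 + 3*(5 - 1*(-2))))) = 9643534/(1/(1269 + (-54 + 3*(5 + 2)))) = 9643534/(1/(1269 + (-54 + 3*7))) = 9643534/(1/(1269 + (-54 + 21))) = 9643534/(1/(1269 - 33)) = 9643534/(1/1236) = 9643534*1236 = 11919408024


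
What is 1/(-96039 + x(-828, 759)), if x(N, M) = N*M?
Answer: -1/724491 ≈ -1.3803e-6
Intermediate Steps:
x(N, M) = M*N
1/(-96039 + x(-828, 759)) = 1/(-96039 + 759*(-828)) = 1/(-96039 - 628452) = 1/(-724491) = -1/724491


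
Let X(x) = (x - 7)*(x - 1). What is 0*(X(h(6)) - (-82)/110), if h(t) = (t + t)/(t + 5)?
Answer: 0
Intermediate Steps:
h(t) = 2*t/(5 + t) (h(t) = (2*t)/(5 + t) = 2*t/(5 + t))
X(x) = (-1 + x)*(-7 + x) (X(x) = (-7 + x)*(-1 + x) = (-1 + x)*(-7 + x))
0*(X(h(6)) - (-82)/110) = 0*((7 + (2*6/(5 + 6))² - 16*6/(5 + 6)) - (-82)/110) = 0*((7 + (2*6/11)² - 16*6/11) - (-82)/110) = 0*((7 + (2*6*(1/11))² - 16*6/11) - 1*(-41/55)) = 0*((7 + (12/11)² - 8*12/11) + 41/55) = 0*((7 + 144/121 - 96/11) + 41/55) = 0*(-65/121 + 41/55) = 0*(126/605) = 0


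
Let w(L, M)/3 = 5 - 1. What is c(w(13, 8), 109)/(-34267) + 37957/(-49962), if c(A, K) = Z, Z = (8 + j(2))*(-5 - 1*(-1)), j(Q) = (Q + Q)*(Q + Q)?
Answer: -1295876167/1712047854 ≈ -0.75692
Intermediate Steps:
j(Q) = 4*Q² (j(Q) = (2*Q)*(2*Q) = 4*Q²)
w(L, M) = 12 (w(L, M) = 3*(5 - 1) = 3*4 = 12)
Z = -96 (Z = (8 + 4*2²)*(-5 - 1*(-1)) = (8 + 4*4)*(-5 + 1) = (8 + 16)*(-4) = 24*(-4) = -96)
c(A, K) = -96
c(w(13, 8), 109)/(-34267) + 37957/(-49962) = -96/(-34267) + 37957/(-49962) = -96*(-1/34267) + 37957*(-1/49962) = 96/34267 - 37957/49962 = -1295876167/1712047854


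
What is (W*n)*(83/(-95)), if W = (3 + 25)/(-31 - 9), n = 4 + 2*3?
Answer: 581/95 ≈ 6.1158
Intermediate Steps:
n = 10 (n = 4 + 6 = 10)
W = -7/10 (W = 28/(-40) = 28*(-1/40) = -7/10 ≈ -0.70000)
(W*n)*(83/(-95)) = (-7/10*10)*(83/(-95)) = -581*(-1)/95 = -7*(-83/95) = 581/95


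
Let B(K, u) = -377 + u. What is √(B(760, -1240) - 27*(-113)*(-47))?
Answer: I*√145014 ≈ 380.81*I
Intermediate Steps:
√(B(760, -1240) - 27*(-113)*(-47)) = √((-377 - 1240) - 27*(-113)*(-47)) = √(-1617 + 3051*(-47)) = √(-1617 - 143397) = √(-145014) = I*√145014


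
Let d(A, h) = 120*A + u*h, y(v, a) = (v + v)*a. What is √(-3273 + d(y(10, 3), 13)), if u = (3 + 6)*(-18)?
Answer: √1821 ≈ 42.673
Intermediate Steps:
u = -162 (u = 9*(-18) = -162)
y(v, a) = 2*a*v (y(v, a) = (2*v)*a = 2*a*v)
d(A, h) = -162*h + 120*A (d(A, h) = 120*A - 162*h = -162*h + 120*A)
√(-3273 + d(y(10, 3), 13)) = √(-3273 + (-162*13 + 120*(2*3*10))) = √(-3273 + (-2106 + 120*60)) = √(-3273 + (-2106 + 7200)) = √(-3273 + 5094) = √1821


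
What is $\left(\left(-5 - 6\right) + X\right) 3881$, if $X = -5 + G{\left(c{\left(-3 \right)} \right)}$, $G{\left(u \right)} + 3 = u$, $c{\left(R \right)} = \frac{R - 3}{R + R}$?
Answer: $-69858$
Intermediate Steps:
$c{\left(R \right)} = \frac{-3 + R}{2 R}$
$G{\left(u \right)} = -3 + u$
$X = -7$ ($X = -5 - \left(3 - \frac{-3 - 3}{2 \left(-3\right)}\right) = -5 - \left(3 + \frac{1}{6} \left(-6\right)\right) = -5 + \left(-3 + 1\right) = -5 - 2 = -7$)
$\left(\left(-5 - 6\right) + X\right) 3881 = \left(\left(-5 - 6\right) - 7\right) 3881 = \left(-11 - 7\right) 3881 = \left(-18\right) 3881 = -69858$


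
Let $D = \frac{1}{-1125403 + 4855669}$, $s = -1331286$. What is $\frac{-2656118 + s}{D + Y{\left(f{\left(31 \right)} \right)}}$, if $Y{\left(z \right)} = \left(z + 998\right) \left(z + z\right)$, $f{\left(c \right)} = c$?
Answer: $- \frac{14874077569464}{237983510269} \approx -62.5$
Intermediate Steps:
$D = \frac{1}{3730266} \approx 2.6808 \cdot 10^{-7}$
$Y{\left(z \right)} = 2 z \left(998 + z\right)$ ($Y{\left(z \right)} = \left(998 + z\right) 2 z = 2 z \left(998 + z\right)$)
$\frac{-2656118 + s}{D + Y{\left(f{\left(31 \right)} \right)}} = \frac{-2656118 - 1331286}{\frac{1}{3730266} + 2 \cdot 31 \left(998 + 31\right)} = - \frac{3987404}{\frac{1}{3730266} + 2 \cdot 31 \cdot 1029} = - \frac{3987404}{\frac{1}{3730266} + 63798} = - \frac{3987404}{\frac{237983510269}{3730266}} = \left(-3987404\right) \frac{3730266}{237983510269} = - \frac{14874077569464}{237983510269}$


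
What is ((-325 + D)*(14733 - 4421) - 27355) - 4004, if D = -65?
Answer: -4053039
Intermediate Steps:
((-325 + D)*(14733 - 4421) - 27355) - 4004 = ((-325 - 65)*(14733 - 4421) - 27355) - 4004 = (-390*10312 - 27355) - 4004 = (-4021680 - 27355) - 4004 = -4049035 - 4004 = -4053039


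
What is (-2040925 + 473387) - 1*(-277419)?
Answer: -1290119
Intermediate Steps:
(-2040925 + 473387) - 1*(-277419) = -1567538 + 277419 = -1290119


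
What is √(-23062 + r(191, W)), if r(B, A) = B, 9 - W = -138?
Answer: I*√22871 ≈ 151.23*I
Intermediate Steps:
W = 147 (W = 9 - 1*(-138) = 9 + 138 = 147)
√(-23062 + r(191, W)) = √(-23062 + 191) = √(-22871) = I*√22871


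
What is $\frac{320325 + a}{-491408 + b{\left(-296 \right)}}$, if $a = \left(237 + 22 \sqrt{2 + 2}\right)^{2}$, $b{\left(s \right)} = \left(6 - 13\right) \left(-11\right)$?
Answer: $- \frac{399286}{491331} \approx -0.81266$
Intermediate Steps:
$b{\left(s \right)} = 77$ ($b{\left(s \right)} = \left(-7\right) \left(-11\right) = 77$)
$a = 78961$ ($a = \left(237 + 22 \sqrt{4}\right)^{2} = \left(237 + 22 \cdot 2\right)^{2} = \left(237 + 44\right)^{2} = 281^{2} = 78961$)
$\frac{320325 + a}{-491408 + b{\left(-296 \right)}} = \frac{320325 + 78961}{-491408 + 77} = \frac{399286}{-491331} = 399286 \left(- \frac{1}{491331}\right) = - \frac{399286}{491331}$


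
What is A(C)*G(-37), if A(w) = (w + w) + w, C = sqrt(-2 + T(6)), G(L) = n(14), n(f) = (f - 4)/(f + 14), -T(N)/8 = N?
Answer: 75*I*sqrt(2)/14 ≈ 7.5761*I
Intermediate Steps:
T(N) = -8*N
n(f) = (-4 + f)/(14 + f)
G(L) = 5/14 (G(L) = (-4 + 14)/(14 + 14) = 10/28 = (1/28)*10 = 5/14)
C = 5*I*sqrt(2) (C = sqrt(-2 - 8*6) = sqrt(-2 - 48) = sqrt(-50) = 5*I*sqrt(2) ≈ 7.0711*I)
A(w) = 3*w (A(w) = 2*w + w = 3*w)
A(C)*G(-37) = (3*(5*I*sqrt(2)))*(5/14) = (15*I*sqrt(2))*(5/14) = 75*I*sqrt(2)/14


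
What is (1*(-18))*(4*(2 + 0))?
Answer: -144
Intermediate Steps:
(1*(-18))*(4*(2 + 0)) = -72*2 = -18*8 = -144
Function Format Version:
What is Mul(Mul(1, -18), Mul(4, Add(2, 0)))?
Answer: -144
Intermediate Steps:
Mul(Mul(1, -18), Mul(4, Add(2, 0))) = Mul(-18, Mul(4, 2)) = Mul(-18, 8) = -144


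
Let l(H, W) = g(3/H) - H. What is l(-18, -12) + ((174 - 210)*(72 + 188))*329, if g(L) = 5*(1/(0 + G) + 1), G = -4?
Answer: -12317673/4 ≈ -3.0794e+6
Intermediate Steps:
g(L) = 15/4 (g(L) = 5*(1/(0 - 4) + 1) = 5*(1/(-4) + 1) = 5*(-¼ + 1) = 5*(¾) = 15/4)
l(H, W) = 15/4 - H
l(-18, -12) + ((174 - 210)*(72 + 188))*329 = (15/4 - 1*(-18)) + ((174 - 210)*(72 + 188))*329 = (15/4 + 18) - 36*260*329 = 87/4 - 9360*329 = 87/4 - 3079440 = -12317673/4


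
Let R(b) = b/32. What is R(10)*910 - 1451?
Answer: -9333/8 ≈ -1166.6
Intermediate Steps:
R(b) = b/32 (R(b) = b*(1/32) = b/32)
R(10)*910 - 1451 = ((1/32)*10)*910 - 1451 = (5/16)*910 - 1451 = 2275/8 - 1451 = -9333/8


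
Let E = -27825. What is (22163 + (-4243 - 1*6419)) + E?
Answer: -16324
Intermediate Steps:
(22163 + (-4243 - 1*6419)) + E = (22163 + (-4243 - 1*6419)) - 27825 = (22163 + (-4243 - 6419)) - 27825 = (22163 - 10662) - 27825 = 11501 - 27825 = -16324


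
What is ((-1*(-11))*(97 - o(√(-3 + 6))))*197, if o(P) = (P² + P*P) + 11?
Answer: 173360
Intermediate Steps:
o(P) = 11 + 2*P² (o(P) = (P² + P²) + 11 = 2*P² + 11 = 11 + 2*P²)
((-1*(-11))*(97 - o(√(-3 + 6))))*197 = ((-1*(-11))*(97 - (11 + 2*(√(-3 + 6))²)))*197 = (11*(97 - (11 + 2*(√3)²)))*197 = (11*(97 - (11 + 2*3)))*197 = (11*(97 - (11 + 6)))*197 = (11*(97 - 1*17))*197 = (11*(97 - 17))*197 = (11*80)*197 = 880*197 = 173360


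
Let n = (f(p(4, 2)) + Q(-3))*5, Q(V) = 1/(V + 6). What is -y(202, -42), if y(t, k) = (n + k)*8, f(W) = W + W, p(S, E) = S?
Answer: 8/3 ≈ 2.6667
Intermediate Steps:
Q(V) = 1/(6 + V)
f(W) = 2*W
n = 125/3 (n = (2*4 + 1/(6 - 3))*5 = (8 + 1/3)*5 = (25/3)*5 = 125/3 ≈ 41.667)
y(t, k) = 1000/3 + 8*k (y(t, k) = (125/3 + k)*8 = 1000/3 + 8*k)
-y(202, -42) = -(1000/3 + 8*(-42)) = -(1000/3 - 336) = -1*(-8/3) = 8/3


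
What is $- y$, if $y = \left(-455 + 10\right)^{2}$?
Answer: $-198025$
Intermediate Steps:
$y = 198025$ ($y = \left(-445\right)^{2} = 198025$)
$- y = \left(-1\right) 198025 = -198025$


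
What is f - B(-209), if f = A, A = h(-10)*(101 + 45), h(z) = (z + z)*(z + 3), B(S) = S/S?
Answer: 20439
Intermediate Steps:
B(S) = 1
h(z) = 2*z*(3 + z) (h(z) = (2*z)*(3 + z) = 2*z*(3 + z))
A = 20440 (A = (2*(-10)*(3 - 10))*(101 + 45) = (2*(-10)*(-7))*146 = 140*146 = 20440)
f = 20440
f - B(-209) = 20440 - 1*1 = 20440 - 1 = 20439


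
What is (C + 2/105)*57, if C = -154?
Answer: -307192/35 ≈ -8776.9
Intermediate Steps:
(C + 2/105)*57 = (-154 + 2/105)*57 = -16168/105*57 = -307192/35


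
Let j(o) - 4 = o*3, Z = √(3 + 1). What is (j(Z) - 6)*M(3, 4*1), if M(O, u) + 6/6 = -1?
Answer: -8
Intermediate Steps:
M(O, u) = -2 (M(O, u) = -1 - 1 = -2)
Z = 2 (Z = √4 = 2)
j(o) = 4 + 3*o (j(o) = 4 + o*3 = 4 + 3*o)
(j(Z) - 6)*M(3, 4*1) = ((4 + 3*2) - 6)*(-2) = ((4 + 6) - 6)*(-2) = (10 - 6)*(-2) = 4*(-2) = -8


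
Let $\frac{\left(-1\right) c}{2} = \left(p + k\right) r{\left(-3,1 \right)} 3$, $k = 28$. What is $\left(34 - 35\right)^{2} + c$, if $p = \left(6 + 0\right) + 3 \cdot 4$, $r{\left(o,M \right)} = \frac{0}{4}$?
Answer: $1$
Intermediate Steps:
$r{\left(o,M \right)} = 0$ ($r{\left(o,M \right)} = 0 \cdot \frac{1}{4} = 0$)
$p = 18$ ($p = 6 + 12 = 18$)
$c = 0$ ($c = - 2 \left(18 + 28\right) 0 \cdot 3 = - 2 \cdot 46 \cdot 0 = \left(-2\right) 0 = 0$)
$\left(34 - 35\right)^{2} + c = \left(34 - 35\right)^{2} + 0 = \left(-1\right)^{2} + 0 = 1 + 0 = 1$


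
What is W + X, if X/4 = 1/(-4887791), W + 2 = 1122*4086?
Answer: 22408028961586/4887791 ≈ 4.5845e+6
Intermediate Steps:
W = 4584490 (W = -2 + 1122*4086 = -2 + 4584492 = 4584490)
X = -4/4887791 (X = 4/(-4887791) = 4*(-1/4887791) = -4/4887791 ≈ -8.1837e-7)
W + X = 4584490 - 4/4887791 = 22408028961586/4887791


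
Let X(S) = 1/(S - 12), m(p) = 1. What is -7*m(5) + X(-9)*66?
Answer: -71/7 ≈ -10.143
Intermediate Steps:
X(S) = 1/(-12 + S)
-7*m(5) + X(-9)*66 = -7*1 + 66/(-12 - 9) = -7 + 66/(-21) = -7 - 1/21*66 = -7 - 22/7 = -71/7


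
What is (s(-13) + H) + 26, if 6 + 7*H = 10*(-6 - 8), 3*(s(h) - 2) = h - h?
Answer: 50/7 ≈ 7.1429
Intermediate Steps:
s(h) = 2 (s(h) = 2 + (h - h)/3 = 2 + (⅓)*0 = 2 + 0 = 2)
H = -146/7 (H = -6/7 + (10*(-6 - 8))/7 = -6/7 + (10*(-14))/7 = -6/7 + (⅐)*(-140) = -6/7 - 20 = -146/7 ≈ -20.857)
(s(-13) + H) + 26 = (2 - 146/7) + 26 = -132/7 + 26 = 50/7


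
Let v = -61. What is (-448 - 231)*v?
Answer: 41419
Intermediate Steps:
(-448 - 231)*v = (-448 - 231)*(-61) = -679*(-61) = 41419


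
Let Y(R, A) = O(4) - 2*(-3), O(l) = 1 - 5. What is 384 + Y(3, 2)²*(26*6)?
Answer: 1008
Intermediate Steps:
O(l) = -4
Y(R, A) = 2 (Y(R, A) = -4 - 2*(-3) = -4 + 6 = 2)
384 + Y(3, 2)²*(26*6) = 384 + 2²*(26*6) = 384 + 4*156 = 384 + 624 = 1008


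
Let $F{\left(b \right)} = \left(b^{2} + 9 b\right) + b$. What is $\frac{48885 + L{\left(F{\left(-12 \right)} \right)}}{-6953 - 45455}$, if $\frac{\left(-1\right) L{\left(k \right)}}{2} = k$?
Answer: $- \frac{48837}{52408} \approx -0.93186$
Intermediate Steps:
$F{\left(b \right)} = b^{2} + 10 b$
$L{\left(k \right)} = - 2 k$
$\frac{48885 + L{\left(F{\left(-12 \right)} \right)}}{-6953 - 45455} = \frac{48885 - 2 \left(- 12 \left(10 - 12\right)\right)}{-6953 - 45455} = \frac{48885 - 2 \left(\left(-12\right) \left(-2\right)\right)}{-52408} = \left(48885 - 48\right) \left(- \frac{1}{52408}\right) = 48837 \left(- \frac{1}{52408}\right) = - \frac{48837}{52408}$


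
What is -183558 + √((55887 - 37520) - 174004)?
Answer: -183558 + 3*I*√17293 ≈ -1.8356e+5 + 394.51*I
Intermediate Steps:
-183558 + √((55887 - 37520) - 174004) = -183558 + √(18367 - 174004) = -183558 + √(-155637) = -183558 + 3*I*√17293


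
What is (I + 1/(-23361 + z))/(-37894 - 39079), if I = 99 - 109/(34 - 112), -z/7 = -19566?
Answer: -98845501/75783151366 ≈ -0.0013043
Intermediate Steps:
z = 136962 (z = -7*(-19566) = 136962)
I = 7831/78 (I = 99 - 109/(-78) = 99 - 109*(-1/78) = 99 + 109/78 = 7831/78 ≈ 100.40)
(I + 1/(-23361 + z))/(-37894 - 39079) = (7831/78 + 1/(-23361 + 136962))/(-37894 - 39079) = (7831/78 + 1/113601)/(-76973) = (7831/78 + 1/113601)*(-1/76973) = (98845501/984542)*(-1/76973) = -98845501/75783151366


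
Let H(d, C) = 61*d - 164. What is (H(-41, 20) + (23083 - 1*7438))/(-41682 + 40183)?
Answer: -12980/1499 ≈ -8.6591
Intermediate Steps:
H(d, C) = -164 + 61*d
(H(-41, 20) + (23083 - 1*7438))/(-41682 + 40183) = ((-164 + 61*(-41)) + (23083 - 1*7438))/(-41682 + 40183) = ((-164 - 2501) + (23083 - 7438))/(-1499) = (-2665 + 15645)*(-1/1499) = 12980*(-1/1499) = -12980/1499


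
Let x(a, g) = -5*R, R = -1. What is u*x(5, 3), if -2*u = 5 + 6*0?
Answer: -25/2 ≈ -12.500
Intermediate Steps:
x(a, g) = 5 (x(a, g) = -5*(-1) = 5)
u = -5/2 (u = -(5 + 6*0)/2 = -(5 + 0)/2 = -1/2*5 = -5/2 ≈ -2.5000)
u*x(5, 3) = -5/2*5 = -25/2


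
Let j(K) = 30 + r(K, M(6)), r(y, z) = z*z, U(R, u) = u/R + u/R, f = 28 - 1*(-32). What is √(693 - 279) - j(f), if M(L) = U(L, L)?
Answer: -34 + 3*√46 ≈ -13.653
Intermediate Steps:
f = 60 (f = 28 + 32 = 60)
U(R, u) = 2*u/R
M(L) = 2 (M(L) = 2*L/L = 2)
r(y, z) = z²
j(K) = 34 (j(K) = 30 + 2² = 30 + 4 = 34)
√(693 - 279) - j(f) = √(693 - 279) - 1*34 = √414 - 34 = 3*√46 - 34 = -34 + 3*√46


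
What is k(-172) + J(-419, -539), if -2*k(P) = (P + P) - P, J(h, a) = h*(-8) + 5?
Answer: 3443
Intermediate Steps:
J(h, a) = 5 - 8*h (J(h, a) = -8*h + 5 = 5 - 8*h)
k(P) = -P/2 (k(P) = -((P + P) - P)/2 = -(2*P - P)/2 = -P/2)
k(-172) + J(-419, -539) = -1/2*(-172) + (5 - 8*(-419)) = 86 + (5 + 3352) = 86 + 3357 = 3443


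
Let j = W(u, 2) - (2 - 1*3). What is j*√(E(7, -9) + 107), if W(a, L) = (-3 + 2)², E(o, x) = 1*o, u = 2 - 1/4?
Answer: 2*√114 ≈ 21.354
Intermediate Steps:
u = 7/4 (u = 2 - 1*¼ = 2 - ¼ = 7/4 ≈ 1.7500)
E(o, x) = o
W(a, L) = 1 (W(a, L) = (-1)² = 1)
j = 2 (j = 1 - (2 - 1*3) = 1 - (2 - 3) = 1 - 1*(-1) = 1 + 1 = 2)
j*√(E(7, -9) + 107) = 2*√(7 + 107) = 2*√114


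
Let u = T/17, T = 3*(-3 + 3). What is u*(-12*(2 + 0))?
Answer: 0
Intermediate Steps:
T = 0 (T = 3*0 = 0)
u = 0 (u = 0/17 = 0*(1/17) = 0)
u*(-12*(2 + 0)) = 0*(-12*(2 + 0)) = 0*(-12*2) = 0*(-24) = 0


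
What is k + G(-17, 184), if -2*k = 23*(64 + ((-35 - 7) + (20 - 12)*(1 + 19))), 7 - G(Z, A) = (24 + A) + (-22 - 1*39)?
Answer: -2233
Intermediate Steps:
G(Z, A) = 44 - A (G(Z, A) = 7 - ((24 + A) + (-22 - 1*39)) = 7 - ((24 + A) + (-22 - 39)) = 7 - ((24 + A) - 61) = 7 - (-37 + A) = 7 + (37 - A) = 44 - A)
k = -2093 (k = -23*(64 + ((-35 - 7) + (20 - 12)*(1 + 19)))/2 = -23*(64 + (-42 + 8*20))/2 = -23*(64 + (-42 + 160))/2 = -23*(64 + 118)/2 = -23*182/2 = -½*4186 = -2093)
k + G(-17, 184) = -2093 + (44 - 1*184) = -2093 + (44 - 184) = -2093 - 140 = -2233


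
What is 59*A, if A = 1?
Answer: 59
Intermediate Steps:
59*A = 59*1 = 59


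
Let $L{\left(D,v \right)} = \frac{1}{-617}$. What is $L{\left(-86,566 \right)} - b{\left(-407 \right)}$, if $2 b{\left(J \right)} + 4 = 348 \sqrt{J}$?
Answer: $\frac{1233}{617} - 174 i \sqrt{407} \approx 1.9984 - 3510.3 i$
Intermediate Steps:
$b{\left(J \right)} = -2 + 174 \sqrt{J}$ ($b{\left(J \right)} = -2 + \frac{348 \sqrt{J}}{2} = -2 + 174 \sqrt{J}$)
$L{\left(D,v \right)} = - \frac{1}{617}$
$L{\left(-86,566 \right)} - b{\left(-407 \right)} = - \frac{1}{617} - \left(-2 + 174 \sqrt{-407}\right) = - \frac{1}{617} - \left(-2 + 174 i \sqrt{407}\right) = - \frac{1}{617} + \left(2 - 174 i \sqrt{407}\right) = \frac{1233}{617} - 174 i \sqrt{407}$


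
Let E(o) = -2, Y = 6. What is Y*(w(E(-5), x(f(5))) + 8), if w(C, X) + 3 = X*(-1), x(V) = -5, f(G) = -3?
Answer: 60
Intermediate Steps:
w(C, X) = -3 - X (w(C, X) = -3 + X*(-1) = -3 - X)
Y*(w(E(-5), x(f(5))) + 8) = 6*((-3 - 1*(-5)) + 8) = 6*((-3 + 5) + 8) = 6*(2 + 8) = 6*10 = 60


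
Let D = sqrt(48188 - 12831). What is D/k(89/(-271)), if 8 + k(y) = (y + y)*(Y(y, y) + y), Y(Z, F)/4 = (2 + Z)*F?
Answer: -19902511*sqrt(35357)/126221202 ≈ -29.649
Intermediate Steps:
Y(Z, F) = 4*F*(2 + Z) (Y(Z, F) = 4*((2 + Z)*F) = 4*(F*(2 + Z)) = 4*F*(2 + Z))
k(y) = -8 + 2*y*(y + 4*y*(2 + y)) (k(y) = -8 + (y + y)*(4*y*(2 + y) + y) = -8 + (2*y)*(y + 4*y*(2 + y)) = -8 + 2*y*(y + 4*y*(2 + y)))
D = sqrt(35357) ≈ 188.03
D/k(89/(-271)) = sqrt(35357)/(-8 + 8*(89/(-271))**3 + 18*(89/(-271))**2) = sqrt(35357)/(-8 + 8*(89*(-1/271))**3 + 18*(89*(-1/271))**2) = sqrt(35357)/(-8 + 8*(-89/271)**3 + 18*(-89/271)**2) = sqrt(35357)/(-8 + 8*(-704969/19902511) + 18*(7921/73441)) = sqrt(35357)/(-8 - 5639752/19902511 + 142578/73441) = sqrt(35357)/(-126221202/19902511) = sqrt(35357)*(-19902511/126221202) = -19902511*sqrt(35357)/126221202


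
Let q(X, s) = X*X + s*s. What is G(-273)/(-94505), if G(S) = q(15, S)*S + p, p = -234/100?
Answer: 1020392217/4725250 ≈ 215.94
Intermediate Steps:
q(X, s) = X**2 + s**2
p = -117/50 (p = -234*1/100 = -117/50 ≈ -2.3400)
G(S) = -117/50 + S*(225 + S**2) (G(S) = (15**2 + S**2)*S - 117/50 = (225 + S**2)*S - 117/50 = S*(225 + S**2) - 117/50 = -117/50 + S*(225 + S**2))
G(-273)/(-94505) = (-117/50 + (-273)**3 + 225*(-273))/(-94505) = (-117/50 - 20346417 - 61425)*(-1/94505) = -1020392217/50*(-1/94505) = 1020392217/4725250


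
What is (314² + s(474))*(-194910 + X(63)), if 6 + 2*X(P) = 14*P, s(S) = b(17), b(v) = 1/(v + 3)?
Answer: -95870855178/5 ≈ -1.9174e+10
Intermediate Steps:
b(v) = 1/(3 + v)
s(S) = 1/20 (s(S) = 1/(3 + 17) = 1/20)
X(P) = -3 + 7*P (X(P) = -3 + (14*P)/2 = -3 + 7*P)
(314² + s(474))*(-194910 + X(63)) = (314² + 1/20)*(-194910 + (-3 + 7*63)) = (98596 + 1/20)*(-194910 + (-3 + 441)) = 1971921*(-194910 + 438)/20 = (1971921/20)*(-194472) = -95870855178/5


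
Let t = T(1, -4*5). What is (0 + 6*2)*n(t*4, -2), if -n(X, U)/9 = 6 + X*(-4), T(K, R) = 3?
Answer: 4536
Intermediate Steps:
t = 3
n(X, U) = -54 + 36*X (n(X, U) = -9*(6 + X*(-4)) = -9*(6 - 4*X) = -54 + 36*X)
(0 + 6*2)*n(t*4, -2) = (0 + 6*2)*(-54 + 36*(3*4)) = (0 + 12)*(-54 + 36*12) = 12*(-54 + 432) = 12*378 = 4536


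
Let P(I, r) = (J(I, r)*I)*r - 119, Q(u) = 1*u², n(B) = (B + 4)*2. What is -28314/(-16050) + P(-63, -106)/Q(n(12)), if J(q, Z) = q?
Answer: -1120896019/2739200 ≈ -409.21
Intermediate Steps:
n(B) = 8 + 2*B (n(B) = (4 + B)*2 = 8 + 2*B)
Q(u) = u²
P(I, r) = -119 + r*I² (P(I, r) = (I*I)*r - 119 = I²*r - 119 = r*I² - 119 = -119 + r*I²)
-28314/(-16050) + P(-63, -106)/Q(n(12)) = -28314/(-16050) + (-119 - 106*(-63)²)/((8 + 2*12)²) = -28314*(-1/16050) + (-119 - 106*3969)/((8 + 24)²) = 4719/2675 + (-119 - 420714)/(32²) = 4719/2675 - 420833/1024 = -1120896019/2739200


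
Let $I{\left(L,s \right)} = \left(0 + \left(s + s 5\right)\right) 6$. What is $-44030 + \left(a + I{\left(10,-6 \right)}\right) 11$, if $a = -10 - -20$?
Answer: $-46296$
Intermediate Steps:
$a = 10$ ($a = -10 + 20 = 10$)
$I{\left(L,s \right)} = 36 s$ ($I{\left(L,s \right)} = \left(0 + \left(s + 5 s\right)\right) 6 = \left(0 + 6 s\right) 6 = 6 s 6 = 36 s$)
$-44030 + \left(a + I{\left(10,-6 \right)}\right) 11 = -44030 + \left(10 + 36 \left(-6\right)\right) 11 = -44030 + \left(10 - 216\right) 11 = -44030 - 2266 = -46296$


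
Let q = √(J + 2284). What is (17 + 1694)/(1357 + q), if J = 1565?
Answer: 2321827/1837600 - 1711*√3849/1837600 ≈ 1.2057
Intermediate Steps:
q = √3849 (q = √(1565 + 2284) = √3849 ≈ 62.040)
(17 + 1694)/(1357 + q) = (17 + 1694)/(1357 + √3849) = 1711/(1357 + √3849)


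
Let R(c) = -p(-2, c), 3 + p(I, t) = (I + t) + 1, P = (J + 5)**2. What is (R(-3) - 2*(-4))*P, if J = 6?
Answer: 1815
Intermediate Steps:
P = 121 (P = (6 + 5)**2 = 11**2 = 121)
p(I, t) = -2 + I + t (p(I, t) = -3 + ((I + t) + 1) = -3 + (1 + I + t) = -2 + I + t)
R(c) = 4 - c (R(c) = -(-2 - 2 + c) = -(-4 + c) = 4 - c)
(R(-3) - 2*(-4))*P = ((4 - 1*(-3)) - 2*(-4))*121 = ((4 + 3) + 8)*121 = (7 + 8)*121 = 15*121 = 1815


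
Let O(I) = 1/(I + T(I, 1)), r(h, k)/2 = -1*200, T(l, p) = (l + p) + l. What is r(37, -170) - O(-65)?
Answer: -77599/194 ≈ -399.99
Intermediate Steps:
T(l, p) = p + 2*l
r(h, k) = -400 (r(h, k) = 2*(-1*200) = 2*(-200) = -400)
O(I) = 1/(1 + 3*I) (O(I) = 1/(I + (1 + 2*I)) = 1/(1 + 3*I))
r(37, -170) - O(-65) = -400 - 1/(1 + 3*(-65)) = -400 - 1/(1 - 195) = -400 - 1/(-194) = -400 - 1*(-1/194) = -400 + 1/194 = -77599/194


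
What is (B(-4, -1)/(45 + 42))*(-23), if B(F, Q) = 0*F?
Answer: 0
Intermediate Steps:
B(F, Q) = 0
(B(-4, -1)/(45 + 42))*(-23) = (0/(45 + 42))*(-23) = (0/87)*(-23) = ((1/87)*0)*(-23) = 0*(-23) = 0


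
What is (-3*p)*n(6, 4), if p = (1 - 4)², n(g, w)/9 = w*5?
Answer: -4860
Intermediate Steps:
n(g, w) = 45*w (n(g, w) = 9*(w*5) = 9*(5*w) = 45*w)
p = 9 (p = (-3)² = 9)
(-3*p)*n(6, 4) = (-3*9)*(45*4) = -27*180 = -4860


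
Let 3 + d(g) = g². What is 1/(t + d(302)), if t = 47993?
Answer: 1/139194 ≈ 7.1842e-6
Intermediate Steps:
d(g) = -3 + g²
1/(t + d(302)) = 1/(47993 + (-3 + 302²)) = 1/(47993 + (-3 + 91204)) = 1/(47993 + 91201) = 1/139194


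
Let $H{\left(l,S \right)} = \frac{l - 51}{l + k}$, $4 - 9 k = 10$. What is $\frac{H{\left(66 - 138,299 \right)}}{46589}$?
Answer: $\frac{369}{10156402} \approx 3.6332 \cdot 10^{-5}$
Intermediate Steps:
$k = - \frac{2}{3}$ ($k = \frac{4}{9} - \frac{10}{9} = - \frac{2}{3} \approx -0.66667$)
$H{\left(l,S \right)} = \frac{-51 + l}{- \frac{2}{3} + l}$ ($H{\left(l,S \right)} = \frac{l - 51}{l - \frac{2}{3}} = \frac{-51 + l}{- \frac{2}{3} + l}$)
$\frac{H{\left(66 - 138,299 \right)}}{46589} = \frac{3 \frac{1}{-2 + 3 \left(66 - 138\right)} \left(-51 + \left(66 - 138\right)\right)}{46589} = \frac{3 \left(-51 + \left(66 - 138\right)\right)}{-2 + 3 \left(66 - 138\right)} \frac{1}{46589} = \frac{3 \left(-51 - 72\right)}{-2 + 3 \left(-72\right)} \frac{1}{46589} = 3 \frac{1}{-2 - 216} \left(-123\right) \frac{1}{46589} = 3 \frac{1}{-218} \left(-123\right) \frac{1}{46589} = 3 \left(- \frac{1}{218}\right) \left(-123\right) \frac{1}{46589} = \frac{369}{218} \cdot \frac{1}{46589} = \frac{369}{10156402}$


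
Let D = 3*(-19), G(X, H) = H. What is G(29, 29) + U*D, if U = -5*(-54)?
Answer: -15361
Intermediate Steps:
D = -57
U = 270
G(29, 29) + U*D = 29 + 270*(-57) = 29 - 15390 = -15361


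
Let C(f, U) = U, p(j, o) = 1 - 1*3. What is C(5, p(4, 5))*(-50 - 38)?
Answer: 176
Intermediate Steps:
p(j, o) = -2 (p(j, o) = 1 - 3 = -2)
C(5, p(4, 5))*(-50 - 38) = -2*(-50 - 38) = -2*(-88) = 176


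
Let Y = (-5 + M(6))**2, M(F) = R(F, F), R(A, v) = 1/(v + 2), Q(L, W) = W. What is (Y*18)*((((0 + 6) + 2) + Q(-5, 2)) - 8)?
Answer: 13689/16 ≈ 855.56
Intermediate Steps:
R(A, v) = 1/(2 + v)
M(F) = 1/(2 + F)
Y = 1521/64 (Y = (-5 + 1/(2 + 6))**2 = (-5 + 1/8)**2 = (-39/8)**2 = 1521/64 ≈ 23.766)
(Y*18)*((((0 + 6) + 2) + Q(-5, 2)) - 8) = ((1521/64)*18)*((((0 + 6) + 2) + 2) - 8) = 13689*(((6 + 2) + 2) - 8)/32 = 13689*((8 + 2) - 8)/32 = 13689*(10 - 8)/32 = (13689/32)*2 = 13689/16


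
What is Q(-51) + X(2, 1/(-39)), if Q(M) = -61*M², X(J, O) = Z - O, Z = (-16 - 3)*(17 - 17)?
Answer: -6187778/39 ≈ -1.5866e+5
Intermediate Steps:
Z = 0 (Z = -19*0 = 0)
X(J, O) = -O (X(J, O) = 0 - O = -O)
Q(-51) + X(2, 1/(-39)) = -61*(-51)² - 1/(-39) = -61*2601 - 1*(-1/39) = -158661 + 1/39 = -6187778/39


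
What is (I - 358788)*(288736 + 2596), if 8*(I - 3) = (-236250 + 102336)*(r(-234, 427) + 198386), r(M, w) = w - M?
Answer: -970792886492127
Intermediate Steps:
I = -13327589967/4 (I = 3 + ((-236250 + 102336)*((427 - 1*(-234)) + 198386))/8 = 3 + (-133914*((427 + 234) + 198386))/8 = 3 + (-133914*(661 + 198386))/8 = 3 + (-133914*199047)/8 = 3 + (1/8)*(-26655179958) = 3 - 13327589979/4 = -13327589967/4 ≈ -3.3319e+9)
(I - 358788)*(288736 + 2596) = (-13327589967/4 - 358788)*(288736 + 2596) = -13329025119/4*291332 = -970792886492127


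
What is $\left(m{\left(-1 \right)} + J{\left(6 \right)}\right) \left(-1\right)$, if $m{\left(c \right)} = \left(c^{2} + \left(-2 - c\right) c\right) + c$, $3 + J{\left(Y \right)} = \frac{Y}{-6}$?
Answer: $3$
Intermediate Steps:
$J{\left(Y \right)} = -3 - \frac{Y}{6}$ ($J{\left(Y \right)} = -3 + \frac{Y}{-6} = -3 + Y \left(- \frac{1}{6}\right) = -3 - \frac{Y}{6}$)
$m{\left(c \right)} = c + c^{2} + c \left(-2 - c\right)$ ($m{\left(c \right)} = \left(c^{2} + c \left(-2 - c\right)\right) + c = c + c^{2} + c \left(-2 - c\right)$)
$\left(m{\left(-1 \right)} + J{\left(6 \right)}\right) \left(-1\right) = \left(\left(-1\right) \left(-1\right) - 4\right) \left(-1\right) = \left(1 - 4\right) \left(-1\right) = \left(-3\right) \left(-1\right) = 3$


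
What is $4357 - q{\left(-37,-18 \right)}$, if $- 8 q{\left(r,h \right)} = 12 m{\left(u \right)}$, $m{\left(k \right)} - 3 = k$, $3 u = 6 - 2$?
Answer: $\frac{8727}{2} \approx 4363.5$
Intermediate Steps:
$u = \frac{4}{3}$ ($u = \frac{6 - 2}{3} = \frac{1}{3} \cdot 4 = \frac{4}{3} \approx 1.3333$)
$m{\left(k \right)} = 3 + k$
$q{\left(r,h \right)} = - \frac{13}{2}$ ($q{\left(r,h \right)} = - \frac{12 \left(3 + \frac{4}{3}\right)}{8} = - \frac{12 \cdot \frac{13}{3}}{8} = \left(- \frac{1}{8}\right) 52 = - \frac{13}{2}$)
$4357 - q{\left(-37,-18 \right)} = 4357 - - \frac{13}{2} = 4357 + \frac{13}{2} = \frac{8727}{2}$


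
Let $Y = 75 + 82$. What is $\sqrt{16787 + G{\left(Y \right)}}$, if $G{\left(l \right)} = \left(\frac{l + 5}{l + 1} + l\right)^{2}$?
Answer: $\frac{3 \sqrt{28957547}}{79} \approx 204.35$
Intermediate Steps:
$Y = 157$
$G{\left(l \right)} = \left(l + \frac{5 + l}{1 + l}\right)^{2}$ ($G{\left(l \right)} = \left(\frac{5 + l}{1 + l} + l\right)^{2} = \left(l + \frac{5 + l}{1 + l}\right)^{2}$)
$\sqrt{16787 + G{\left(Y \right)}} = \sqrt{16787 + \frac{\left(5 + 157^{2} + 2 \cdot 157\right)^{2}}{\left(1 + 157\right)^{2}}} = \sqrt{16787 + \frac{\left(5 + 24649 + 314\right)^{2}}{24964}} = \sqrt{16787 + \frac{24968^{2}}{24964}} = \sqrt{16787 + \frac{1}{24964} \cdot 623401024} = \sqrt{16787 + \frac{155850256}{6241}} = \sqrt{\frac{260617923}{6241}} = \frac{3 \sqrt{28957547}}{79}$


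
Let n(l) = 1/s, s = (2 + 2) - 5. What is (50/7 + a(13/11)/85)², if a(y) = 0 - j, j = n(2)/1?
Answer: 18122049/354025 ≈ 51.189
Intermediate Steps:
s = -1 (s = 4 - 5 = -1)
n(l) = -1 (n(l) = 1/(-1) = -1)
j = -1 (j = -1/1 = -1*1 = -1)
a(y) = 1 (a(y) = 0 - 1*(-1) = 0 + 1 = 1)
(50/7 + a(13/11)/85)² = (50/7 + 1/85)² = (4257/595)² = 18122049/354025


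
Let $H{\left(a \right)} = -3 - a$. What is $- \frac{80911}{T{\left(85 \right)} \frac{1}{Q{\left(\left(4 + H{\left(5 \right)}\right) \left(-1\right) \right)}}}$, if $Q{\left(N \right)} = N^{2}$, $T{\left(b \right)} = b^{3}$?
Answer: $- \frac{1294576}{614125} \approx -2.108$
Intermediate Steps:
$- \frac{80911}{T{\left(85 \right)} \frac{1}{Q{\left(\left(4 + H{\left(5 \right)}\right) \left(-1\right) \right)}}} = - \frac{80911}{85^{3} \frac{1}{\left(\left(4 - 8\right) \left(-1\right)\right)^{2}}} = - \frac{80911}{614125 \frac{1}{\left(\left(4 - 8\right) \left(-1\right)\right)^{2}}} = - \frac{80911}{614125 \frac{1}{\left(\left(-4\right) \left(-1\right)\right)^{2}}} = - \frac{80911}{614125 \frac{1}{4^{2}}} = - \frac{80911}{614125 \cdot \frac{1}{16}} = - \frac{80911}{\frac{614125}{16}} = \left(-80911\right) \frac{16}{614125} = - \frac{1294576}{614125}$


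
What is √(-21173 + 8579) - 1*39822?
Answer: -39822 + I*√12594 ≈ -39822.0 + 112.22*I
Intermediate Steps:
√(-21173 + 8579) - 1*39822 = √(-12594) - 39822 = I*√12594 - 39822 = -39822 + I*√12594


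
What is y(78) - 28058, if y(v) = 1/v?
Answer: -2188523/78 ≈ -28058.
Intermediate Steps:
y(78) - 28058 = 1/78 - 28058 = -2188523/78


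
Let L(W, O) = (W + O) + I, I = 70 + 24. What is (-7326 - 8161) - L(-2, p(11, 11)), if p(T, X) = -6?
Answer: -15573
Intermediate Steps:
I = 94
L(W, O) = 94 + O + W (L(W, O) = (W + O) + 94 = (O + W) + 94 = 94 + O + W)
(-7326 - 8161) - L(-2, p(11, 11)) = (-7326 - 8161) - (94 - 6 - 2) = -15487 - 1*86 = -15487 - 86 = -15573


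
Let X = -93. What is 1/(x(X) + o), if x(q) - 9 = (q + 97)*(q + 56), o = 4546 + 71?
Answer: 1/4478 ≈ 0.00022331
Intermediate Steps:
o = 4617
x(q) = 9 + (56 + q)*(97 + q) (x(q) = 9 + (q + 97)*(q + 56) = 9 + (97 + q)*(56 + q) = 9 + (56 + q)*(97 + q))
1/(x(X) + o) = 1/((5441 + (-93)² + 153*(-93)) + 4617) = 1/((5441 + 8649 - 14229) + 4617) = 1/(-139 + 4617) = 1/4478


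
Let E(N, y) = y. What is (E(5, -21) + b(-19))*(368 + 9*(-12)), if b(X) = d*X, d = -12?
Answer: 53820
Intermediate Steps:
b(X) = -12*X
(E(5, -21) + b(-19))*(368 + 9*(-12)) = (-21 - 12*(-19))*(368 + 9*(-12)) = (-21 + 228)*(368 - 108) = 207*260 = 53820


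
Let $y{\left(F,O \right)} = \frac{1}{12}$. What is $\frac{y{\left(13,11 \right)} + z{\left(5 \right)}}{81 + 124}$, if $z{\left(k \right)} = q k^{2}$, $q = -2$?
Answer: $- \frac{599}{2460} \approx -0.2435$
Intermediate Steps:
$z{\left(k \right)} = - 2 k^{2}$
$y{\left(F,O \right)} = \frac{1}{12}$
$\frac{y{\left(13,11 \right)} + z{\left(5 \right)}}{81 + 124} = \frac{\frac{1}{12} - 2 \cdot 5^{2}}{81 + 124} = \frac{\frac{1}{12} - 50}{205} = \frac{1}{205} \left(- \frac{599}{12}\right) = - \frac{599}{2460}$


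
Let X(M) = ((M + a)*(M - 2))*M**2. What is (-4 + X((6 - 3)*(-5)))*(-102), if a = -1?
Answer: -6241992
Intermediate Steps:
X(M) = M**2*(-1 + M)*(-2 + M) (X(M) = ((M - 1)*(M - 2))*M**2 = ((-1 + M)*(-2 + M))*M**2 = M**2*(-1 + M)*(-2 + M))
(-4 + X((6 - 3)*(-5)))*(-102) = (-4 + ((6 - 3)*(-5))**2*(2 + ((6 - 3)*(-5))**2 - 3*(6 - 3)*(-5)))*(-102) = (-4 + (3*(-5))**2*(2 + (3*(-5))**2 - 9*(-5)))*(-102) = (-4 + (-15)**2*(2 + (-15)**2 - 3*(-15)))*(-102) = (-4 + 225*(2 + 225 + 45))*(-102) = (-4 + 225*272)*(-102) = (-4 + 61200)*(-102) = 61196*(-102) = -6241992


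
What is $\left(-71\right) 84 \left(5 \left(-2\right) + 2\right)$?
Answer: $47712$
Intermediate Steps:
$\left(-71\right) 84 \left(5 \left(-2\right) + 2\right) = - 5964 \left(-10 + 2\right) = \left(-5964\right) \left(-8\right) = 47712$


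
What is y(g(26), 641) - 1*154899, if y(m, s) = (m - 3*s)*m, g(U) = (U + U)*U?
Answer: -926891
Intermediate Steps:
g(U) = 2*U² (g(U) = (2*U)*U = 2*U²)
y(m, s) = m*(m - 3*s)
y(g(26), 641) - 1*154899 = (2*26²)*(2*26² - 3*641) - 1*154899 = (2*676)*(2*676 - 1923) - 154899 = 1352*(1352 - 1923) - 154899 = 1352*(-571) - 154899 = -771992 - 154899 = -926891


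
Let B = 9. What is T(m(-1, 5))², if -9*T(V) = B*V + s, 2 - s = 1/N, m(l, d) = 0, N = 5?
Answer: 1/25 ≈ 0.040000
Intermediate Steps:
s = 9/5 (s = 2 - 1/5 = 2 - 1*⅕ = 2 - ⅕ = 9/5 ≈ 1.8000)
T(V) = -⅕ - V (T(V) = -(9*V + 9/5)/9 = -(9/5 + 9*V)/9 = -⅕ - V)
T(m(-1, 5))² = (-⅕ - 1*0)² = (-⅕ + 0)² = (-⅕)² = 1/25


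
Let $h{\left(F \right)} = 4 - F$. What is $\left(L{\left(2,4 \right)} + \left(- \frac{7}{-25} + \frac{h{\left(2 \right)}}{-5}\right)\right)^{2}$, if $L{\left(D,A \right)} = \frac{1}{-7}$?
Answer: $\frac{2116}{30625} \approx 0.069094$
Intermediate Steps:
$L{\left(D,A \right)} = - \frac{1}{7}$
$\left(L{\left(2,4 \right)} + \left(- \frac{7}{-25} + \frac{h{\left(2 \right)}}{-5}\right)\right)^{2} = \left(- \frac{1}{7} + \left(- \frac{7}{-25} + \frac{4 - 2}{-5}\right)\right)^{2} = \left(- \frac{1}{7} + \left(\left(-7\right) \left(- \frac{1}{25}\right) + \left(4 - 2\right) \left(- \frac{1}{5}\right)\right)\right)^{2} = \left(- \frac{1}{7} + \left(\frac{7}{25} + 2 \left(- \frac{1}{5}\right)\right)\right)^{2} = \left(- \frac{1}{7} + \left(\frac{7}{25} - \frac{2}{5}\right)\right)^{2} = \left(- \frac{1}{7} - \frac{3}{25}\right)^{2} = \left(- \frac{46}{175}\right)^{2} = \frac{2116}{30625}$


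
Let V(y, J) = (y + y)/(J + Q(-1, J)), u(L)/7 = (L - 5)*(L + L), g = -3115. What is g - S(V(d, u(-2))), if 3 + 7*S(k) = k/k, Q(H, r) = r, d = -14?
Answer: -21803/7 ≈ -3114.7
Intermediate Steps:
u(L) = 14*L*(-5 + L) (u(L) = 7*((L - 5)*(L + L)) = 7*((-5 + L)*(2*L)) = 7*(2*L*(-5 + L)) = 14*L*(-5 + L))
V(y, J) = y/J (V(y, J) = (y + y)/(J + J) = (2*y)/((2*J)) = (2*y)*(1/(2*J)) = y/J)
S(k) = -2/7 (S(k) = -3/7 + (k/k)/7 = -3/7 + (⅐)*1 = -3/7 + ⅐ = -2/7)
g - S(V(d, u(-2))) = -3115 - 1*(-2/7) = -3115 + 2/7 = -21803/7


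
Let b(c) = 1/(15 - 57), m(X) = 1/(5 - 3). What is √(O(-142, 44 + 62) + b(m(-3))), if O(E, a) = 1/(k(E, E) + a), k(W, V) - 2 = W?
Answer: I*√6783/357 ≈ 0.2307*I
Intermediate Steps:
m(X) = ½ (m(X) = 1/2 = ½)
b(c) = -1/42 (b(c) = 1/(-42) = -1/42)
k(W, V) = 2 + W
O(E, a) = 1/(2 + E + a) (O(E, a) = 1/((2 + E) + a) = 1/(2 + E + a))
√(O(-142, 44 + 62) + b(m(-3))) = √(1/(2 - 142 + (44 + 62)) - 1/42) = √(1/(2 - 142 + 106) - 1/42) = √(1/(-34) - 1/42) = √(-1/34 - 1/42) = √(-19/357) = I*√6783/357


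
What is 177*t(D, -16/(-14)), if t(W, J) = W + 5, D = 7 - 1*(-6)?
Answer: 3186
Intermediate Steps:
D = 13 (D = 7 + 6 = 13)
t(W, J) = 5 + W
177*t(D, -16/(-14)) = 177*(5 + 13) = 177*18 = 3186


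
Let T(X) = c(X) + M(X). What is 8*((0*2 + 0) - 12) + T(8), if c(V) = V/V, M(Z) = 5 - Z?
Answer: -98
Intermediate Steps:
c(V) = 1
T(X) = 6 - X (T(X) = 1 + (5 - X) = 6 - X)
8*((0*2 + 0) - 12) + T(8) = 8*((0*2 + 0) - 12) + (6 - 1*8) = 8*((0 + 0) - 12) + (6 - 8) = 8*(0 - 12) - 2 = 8*(-12) - 2 = -96 - 2 = -98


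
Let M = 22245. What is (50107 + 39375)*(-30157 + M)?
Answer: -707981584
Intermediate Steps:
(50107 + 39375)*(-30157 + M) = (50107 + 39375)*(-30157 + 22245) = 89482*(-7912) = -707981584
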